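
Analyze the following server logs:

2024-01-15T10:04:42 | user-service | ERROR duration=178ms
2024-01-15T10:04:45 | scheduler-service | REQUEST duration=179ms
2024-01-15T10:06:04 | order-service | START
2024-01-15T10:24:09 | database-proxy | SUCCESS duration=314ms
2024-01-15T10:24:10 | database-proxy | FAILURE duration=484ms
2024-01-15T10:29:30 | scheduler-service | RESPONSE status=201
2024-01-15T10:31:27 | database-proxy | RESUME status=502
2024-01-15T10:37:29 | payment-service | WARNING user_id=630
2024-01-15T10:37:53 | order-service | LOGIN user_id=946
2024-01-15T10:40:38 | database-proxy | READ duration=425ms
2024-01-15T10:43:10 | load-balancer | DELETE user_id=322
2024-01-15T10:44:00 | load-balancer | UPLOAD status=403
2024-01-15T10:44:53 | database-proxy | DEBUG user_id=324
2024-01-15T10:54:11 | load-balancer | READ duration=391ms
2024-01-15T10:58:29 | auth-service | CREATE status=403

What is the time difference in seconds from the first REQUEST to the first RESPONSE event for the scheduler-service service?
1485

To find the time between events:

1. Locate the first REQUEST event for scheduler-service: 2024-01-15T10:04:45
2. Locate the first RESPONSE event for scheduler-service: 2024-01-15T10:29:30
3. Calculate the difference: 2024-01-15T10:29:30 - 2024-01-15T10:04:45 = 1485 seconds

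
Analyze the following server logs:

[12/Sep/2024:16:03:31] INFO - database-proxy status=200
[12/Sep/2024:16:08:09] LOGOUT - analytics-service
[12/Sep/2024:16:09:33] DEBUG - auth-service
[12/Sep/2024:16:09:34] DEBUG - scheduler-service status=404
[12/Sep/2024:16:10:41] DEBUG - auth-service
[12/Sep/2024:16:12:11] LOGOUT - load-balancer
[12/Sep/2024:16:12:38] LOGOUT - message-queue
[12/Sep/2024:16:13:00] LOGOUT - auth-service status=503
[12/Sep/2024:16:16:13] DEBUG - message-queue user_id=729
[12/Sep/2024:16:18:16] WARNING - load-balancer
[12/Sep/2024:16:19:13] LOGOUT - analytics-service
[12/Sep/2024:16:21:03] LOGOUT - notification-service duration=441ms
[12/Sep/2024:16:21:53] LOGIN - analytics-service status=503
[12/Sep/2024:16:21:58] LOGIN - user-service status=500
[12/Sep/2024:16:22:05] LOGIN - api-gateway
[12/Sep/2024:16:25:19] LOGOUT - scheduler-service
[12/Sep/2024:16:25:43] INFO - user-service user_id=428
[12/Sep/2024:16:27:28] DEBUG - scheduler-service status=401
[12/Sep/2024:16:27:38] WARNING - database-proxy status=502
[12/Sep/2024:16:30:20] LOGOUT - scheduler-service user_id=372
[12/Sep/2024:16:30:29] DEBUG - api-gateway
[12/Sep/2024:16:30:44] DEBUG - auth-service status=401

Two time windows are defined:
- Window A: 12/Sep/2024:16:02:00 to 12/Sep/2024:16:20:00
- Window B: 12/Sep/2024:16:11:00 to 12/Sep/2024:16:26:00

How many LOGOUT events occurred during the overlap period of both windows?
4

To find overlap events:

1. Window A: 12/Sep/2024:16:02:00 to 12/Sep/2024:16:20:00
2. Window B: 12/Sep/2024:16:11:00 to 12/Sep/2024:16:26:00
3. Overlap period: 12/Sep/2024:16:11:00 to 12/Sep/2024:16:20:00
4. Count LOGOUT events in overlap: 4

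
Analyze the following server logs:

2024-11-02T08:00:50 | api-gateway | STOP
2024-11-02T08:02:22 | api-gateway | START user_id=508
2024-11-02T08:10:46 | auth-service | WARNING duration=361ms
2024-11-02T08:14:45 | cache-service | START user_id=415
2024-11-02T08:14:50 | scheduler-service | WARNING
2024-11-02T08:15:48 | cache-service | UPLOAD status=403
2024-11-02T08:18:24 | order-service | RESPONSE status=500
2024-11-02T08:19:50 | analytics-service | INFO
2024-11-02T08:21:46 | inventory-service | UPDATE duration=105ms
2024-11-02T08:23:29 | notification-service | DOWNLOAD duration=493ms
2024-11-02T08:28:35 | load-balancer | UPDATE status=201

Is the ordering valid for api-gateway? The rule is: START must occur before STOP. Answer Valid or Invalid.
Invalid

To validate ordering:

1. Required order: START → STOP
2. Rule: START must occur before STOP
3. Check actual order of events for api-gateway
4. Result: Invalid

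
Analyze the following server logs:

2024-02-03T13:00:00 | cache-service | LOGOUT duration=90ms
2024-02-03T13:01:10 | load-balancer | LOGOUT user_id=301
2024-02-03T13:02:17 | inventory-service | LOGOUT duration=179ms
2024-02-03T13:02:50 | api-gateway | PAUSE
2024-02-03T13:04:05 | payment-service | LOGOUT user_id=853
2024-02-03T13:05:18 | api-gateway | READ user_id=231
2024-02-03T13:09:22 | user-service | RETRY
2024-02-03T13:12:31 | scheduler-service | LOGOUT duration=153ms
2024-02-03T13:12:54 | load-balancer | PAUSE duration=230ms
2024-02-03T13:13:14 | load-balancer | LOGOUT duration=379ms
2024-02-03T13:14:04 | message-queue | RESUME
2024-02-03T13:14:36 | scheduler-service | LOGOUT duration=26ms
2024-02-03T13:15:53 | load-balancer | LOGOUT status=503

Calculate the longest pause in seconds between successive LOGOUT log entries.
506

To find the longest gap:

1. Extract all LOGOUT events in chronological order
2. Calculate time differences between consecutive events
3. Find the maximum difference
4. Longest gap: 506 seconds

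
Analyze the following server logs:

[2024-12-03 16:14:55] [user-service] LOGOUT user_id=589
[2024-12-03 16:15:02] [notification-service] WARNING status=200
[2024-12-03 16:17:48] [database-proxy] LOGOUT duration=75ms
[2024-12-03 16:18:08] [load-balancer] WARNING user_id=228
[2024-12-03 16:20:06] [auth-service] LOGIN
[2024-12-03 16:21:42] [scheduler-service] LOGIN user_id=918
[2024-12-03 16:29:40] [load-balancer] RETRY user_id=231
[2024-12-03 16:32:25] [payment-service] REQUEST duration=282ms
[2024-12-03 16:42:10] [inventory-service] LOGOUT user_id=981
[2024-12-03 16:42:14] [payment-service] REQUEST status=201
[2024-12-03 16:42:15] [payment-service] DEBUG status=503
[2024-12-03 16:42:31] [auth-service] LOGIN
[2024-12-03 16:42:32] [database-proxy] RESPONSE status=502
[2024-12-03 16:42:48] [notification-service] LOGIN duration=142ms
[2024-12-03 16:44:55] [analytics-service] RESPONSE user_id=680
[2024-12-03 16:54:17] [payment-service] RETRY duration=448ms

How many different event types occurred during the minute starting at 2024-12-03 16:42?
5

To count unique event types:

1. Filter events in the minute starting at 2024-12-03 16:42
2. Extract event types from matching entries
3. Count unique types: 5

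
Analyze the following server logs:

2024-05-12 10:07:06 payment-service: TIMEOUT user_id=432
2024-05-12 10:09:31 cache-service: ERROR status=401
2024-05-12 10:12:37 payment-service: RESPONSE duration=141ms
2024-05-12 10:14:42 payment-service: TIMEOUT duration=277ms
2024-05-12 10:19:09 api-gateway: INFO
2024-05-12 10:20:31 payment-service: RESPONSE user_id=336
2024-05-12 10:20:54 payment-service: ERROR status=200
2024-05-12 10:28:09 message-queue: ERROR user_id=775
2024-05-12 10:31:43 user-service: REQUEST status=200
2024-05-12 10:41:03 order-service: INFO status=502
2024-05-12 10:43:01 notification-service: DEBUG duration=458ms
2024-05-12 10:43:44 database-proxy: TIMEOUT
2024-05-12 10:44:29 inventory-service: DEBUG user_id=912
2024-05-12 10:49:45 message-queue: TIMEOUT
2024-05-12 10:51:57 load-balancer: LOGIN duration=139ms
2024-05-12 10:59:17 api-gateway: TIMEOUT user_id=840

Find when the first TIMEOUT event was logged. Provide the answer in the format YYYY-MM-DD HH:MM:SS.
2024-05-12 10:07:06

To find the first event:

1. Filter for all TIMEOUT events
2. Sort by timestamp
3. Select the first one
4. Timestamp: 2024-05-12 10:07:06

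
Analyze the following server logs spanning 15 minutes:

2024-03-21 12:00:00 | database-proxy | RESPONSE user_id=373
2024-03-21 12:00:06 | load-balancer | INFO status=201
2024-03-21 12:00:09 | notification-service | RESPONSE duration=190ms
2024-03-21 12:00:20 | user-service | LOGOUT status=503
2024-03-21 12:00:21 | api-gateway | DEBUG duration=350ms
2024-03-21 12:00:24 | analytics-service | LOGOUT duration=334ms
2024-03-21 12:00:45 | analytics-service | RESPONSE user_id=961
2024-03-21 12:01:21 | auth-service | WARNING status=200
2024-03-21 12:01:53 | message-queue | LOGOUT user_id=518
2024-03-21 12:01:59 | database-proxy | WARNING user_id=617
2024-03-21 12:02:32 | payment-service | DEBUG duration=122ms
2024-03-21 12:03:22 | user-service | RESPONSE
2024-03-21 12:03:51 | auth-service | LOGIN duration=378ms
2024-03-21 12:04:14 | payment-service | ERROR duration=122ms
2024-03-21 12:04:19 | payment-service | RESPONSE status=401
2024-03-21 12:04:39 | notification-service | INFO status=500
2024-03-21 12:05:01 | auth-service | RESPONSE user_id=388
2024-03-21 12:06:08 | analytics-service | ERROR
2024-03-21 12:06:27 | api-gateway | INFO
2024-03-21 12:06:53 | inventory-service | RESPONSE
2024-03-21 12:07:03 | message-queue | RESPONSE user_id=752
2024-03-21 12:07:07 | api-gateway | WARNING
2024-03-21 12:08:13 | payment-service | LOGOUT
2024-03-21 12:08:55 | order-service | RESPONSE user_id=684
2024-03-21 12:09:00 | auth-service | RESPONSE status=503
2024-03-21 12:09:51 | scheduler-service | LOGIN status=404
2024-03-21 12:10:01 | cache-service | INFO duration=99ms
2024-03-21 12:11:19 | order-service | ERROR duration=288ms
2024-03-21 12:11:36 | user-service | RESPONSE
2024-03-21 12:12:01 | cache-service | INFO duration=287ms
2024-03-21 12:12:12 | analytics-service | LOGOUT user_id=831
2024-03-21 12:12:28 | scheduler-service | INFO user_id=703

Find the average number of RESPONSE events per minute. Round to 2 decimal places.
0.73

To calculate the rate:

1. Count total RESPONSE events: 11
2. Total time period: 15 minutes
3. Rate = 11 / 15 = 0.73 events per minute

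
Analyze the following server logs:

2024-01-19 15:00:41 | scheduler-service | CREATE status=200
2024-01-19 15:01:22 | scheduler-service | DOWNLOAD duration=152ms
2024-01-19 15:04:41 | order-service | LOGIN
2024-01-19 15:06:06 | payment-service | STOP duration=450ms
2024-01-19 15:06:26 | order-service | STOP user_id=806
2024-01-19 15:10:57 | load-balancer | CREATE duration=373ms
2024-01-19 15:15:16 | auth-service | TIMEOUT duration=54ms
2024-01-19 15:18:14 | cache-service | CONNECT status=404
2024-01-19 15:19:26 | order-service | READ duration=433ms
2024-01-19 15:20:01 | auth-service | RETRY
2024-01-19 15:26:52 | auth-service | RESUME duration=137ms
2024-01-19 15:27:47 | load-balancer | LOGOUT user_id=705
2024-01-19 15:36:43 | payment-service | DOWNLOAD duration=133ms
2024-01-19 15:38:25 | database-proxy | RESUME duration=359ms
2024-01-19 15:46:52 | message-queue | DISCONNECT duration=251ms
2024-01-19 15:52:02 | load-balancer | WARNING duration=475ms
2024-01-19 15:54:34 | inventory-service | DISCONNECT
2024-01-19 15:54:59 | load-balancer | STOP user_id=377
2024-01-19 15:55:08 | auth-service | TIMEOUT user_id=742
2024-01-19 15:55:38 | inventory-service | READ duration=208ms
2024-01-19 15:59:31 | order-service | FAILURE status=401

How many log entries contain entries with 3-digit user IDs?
4

To find matching entries:

1. Pattern to match: entries with 3-digit user IDs
2. Scan each log entry for the pattern
3. Count matches: 4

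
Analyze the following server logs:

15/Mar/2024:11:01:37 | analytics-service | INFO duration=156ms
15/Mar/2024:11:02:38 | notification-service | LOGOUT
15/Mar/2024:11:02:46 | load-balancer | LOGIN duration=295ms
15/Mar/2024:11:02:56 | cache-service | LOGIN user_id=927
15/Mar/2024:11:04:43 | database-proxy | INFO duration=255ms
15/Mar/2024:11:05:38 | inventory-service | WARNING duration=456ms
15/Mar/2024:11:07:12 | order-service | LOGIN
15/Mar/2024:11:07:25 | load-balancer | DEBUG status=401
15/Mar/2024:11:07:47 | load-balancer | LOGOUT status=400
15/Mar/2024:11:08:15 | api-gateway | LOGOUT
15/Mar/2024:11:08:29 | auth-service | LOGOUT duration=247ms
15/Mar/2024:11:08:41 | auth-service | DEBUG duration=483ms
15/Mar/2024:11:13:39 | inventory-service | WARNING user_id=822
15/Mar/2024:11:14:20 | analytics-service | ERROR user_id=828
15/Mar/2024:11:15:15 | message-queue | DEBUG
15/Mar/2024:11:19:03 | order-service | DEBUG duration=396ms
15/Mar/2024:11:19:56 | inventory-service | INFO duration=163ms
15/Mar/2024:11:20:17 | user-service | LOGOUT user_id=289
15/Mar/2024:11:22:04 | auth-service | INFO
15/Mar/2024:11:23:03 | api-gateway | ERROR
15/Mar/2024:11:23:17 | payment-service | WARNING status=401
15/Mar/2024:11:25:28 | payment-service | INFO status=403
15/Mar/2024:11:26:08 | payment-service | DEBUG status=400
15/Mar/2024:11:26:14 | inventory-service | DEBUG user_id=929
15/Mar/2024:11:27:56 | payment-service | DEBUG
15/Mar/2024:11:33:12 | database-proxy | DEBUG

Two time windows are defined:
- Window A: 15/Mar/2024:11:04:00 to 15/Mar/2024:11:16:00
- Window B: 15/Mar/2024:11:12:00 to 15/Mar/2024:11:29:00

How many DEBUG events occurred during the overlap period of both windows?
1

To find overlap events:

1. Window A: 15/Mar/2024:11:04:00 to 15/Mar/2024:11:16:00
2. Window B: 15/Mar/2024:11:12:00 to 15/Mar/2024:11:29:00
3. Overlap period: 15/Mar/2024:11:12:00 to 15/Mar/2024:11:16:00
4. Count DEBUG events in overlap: 1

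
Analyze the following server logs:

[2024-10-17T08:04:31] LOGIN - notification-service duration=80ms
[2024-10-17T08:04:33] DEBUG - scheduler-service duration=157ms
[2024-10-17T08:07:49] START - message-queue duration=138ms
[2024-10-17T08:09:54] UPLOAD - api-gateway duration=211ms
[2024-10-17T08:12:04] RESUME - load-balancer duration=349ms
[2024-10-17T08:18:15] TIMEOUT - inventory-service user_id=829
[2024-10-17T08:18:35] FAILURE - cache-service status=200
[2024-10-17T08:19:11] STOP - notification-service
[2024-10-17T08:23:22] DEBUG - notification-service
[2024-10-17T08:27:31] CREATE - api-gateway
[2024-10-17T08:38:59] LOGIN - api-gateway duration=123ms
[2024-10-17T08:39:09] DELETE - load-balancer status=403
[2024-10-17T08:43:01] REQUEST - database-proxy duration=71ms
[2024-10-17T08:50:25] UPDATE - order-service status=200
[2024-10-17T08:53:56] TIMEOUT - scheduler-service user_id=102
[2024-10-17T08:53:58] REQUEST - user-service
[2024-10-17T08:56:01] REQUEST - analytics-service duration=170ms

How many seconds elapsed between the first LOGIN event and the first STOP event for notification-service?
880

To find the time between events:

1. Locate the first LOGIN event for notification-service: 2024-10-17T08:04:31
2. Locate the first STOP event for notification-service: 2024-10-17T08:19:11
3. Calculate the difference: 2024-10-17T08:19:11 - 2024-10-17T08:04:31 = 880 seconds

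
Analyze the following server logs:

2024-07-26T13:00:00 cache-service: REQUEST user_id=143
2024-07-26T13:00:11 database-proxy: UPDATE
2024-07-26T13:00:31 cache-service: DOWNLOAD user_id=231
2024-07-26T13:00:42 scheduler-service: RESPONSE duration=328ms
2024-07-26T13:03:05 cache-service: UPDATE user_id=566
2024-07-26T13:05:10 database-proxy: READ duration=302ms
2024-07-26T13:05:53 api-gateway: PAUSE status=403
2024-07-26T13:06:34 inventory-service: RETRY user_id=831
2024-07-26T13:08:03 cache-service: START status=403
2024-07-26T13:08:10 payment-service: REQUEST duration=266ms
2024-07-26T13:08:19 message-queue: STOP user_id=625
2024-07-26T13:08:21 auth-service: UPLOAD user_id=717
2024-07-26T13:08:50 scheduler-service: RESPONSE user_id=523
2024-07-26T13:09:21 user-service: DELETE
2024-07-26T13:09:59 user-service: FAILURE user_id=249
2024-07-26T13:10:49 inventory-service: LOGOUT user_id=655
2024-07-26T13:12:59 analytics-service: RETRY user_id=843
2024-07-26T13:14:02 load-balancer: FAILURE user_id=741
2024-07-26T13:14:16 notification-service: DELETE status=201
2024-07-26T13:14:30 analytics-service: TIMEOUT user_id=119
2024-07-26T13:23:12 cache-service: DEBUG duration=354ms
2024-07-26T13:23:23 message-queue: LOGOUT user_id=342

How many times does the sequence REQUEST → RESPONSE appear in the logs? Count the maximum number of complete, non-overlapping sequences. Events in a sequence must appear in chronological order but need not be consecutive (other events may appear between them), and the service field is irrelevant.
2

To count sequences:

1. Look for pattern: REQUEST → RESPONSE
2. Greedily scan the log in chronological order, matching each sequence element in turn (ignoring service)
3. Each time the full pattern completes, increment the count and restart matching from the next event
4. Complete non-overlapping sequences found: 2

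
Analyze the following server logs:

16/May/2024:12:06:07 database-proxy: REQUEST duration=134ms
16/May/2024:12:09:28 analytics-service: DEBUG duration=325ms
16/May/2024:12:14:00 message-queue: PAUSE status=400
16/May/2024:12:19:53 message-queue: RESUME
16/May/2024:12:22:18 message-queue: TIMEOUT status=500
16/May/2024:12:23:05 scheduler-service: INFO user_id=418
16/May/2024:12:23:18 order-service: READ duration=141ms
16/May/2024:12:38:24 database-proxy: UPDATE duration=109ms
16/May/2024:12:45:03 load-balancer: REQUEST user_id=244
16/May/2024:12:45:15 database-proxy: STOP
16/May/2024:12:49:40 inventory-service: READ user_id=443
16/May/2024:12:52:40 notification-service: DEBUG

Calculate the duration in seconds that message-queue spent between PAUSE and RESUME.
353

To calculate state duration:

1. Find PAUSE event for message-queue: 16/May/2024:12:14:00
2. Find RESUME event for message-queue: 16/May/2024:12:19:53
3. Calculate duration: 16/May/2024:12:19:53 - 16/May/2024:12:14:00 = 353 seconds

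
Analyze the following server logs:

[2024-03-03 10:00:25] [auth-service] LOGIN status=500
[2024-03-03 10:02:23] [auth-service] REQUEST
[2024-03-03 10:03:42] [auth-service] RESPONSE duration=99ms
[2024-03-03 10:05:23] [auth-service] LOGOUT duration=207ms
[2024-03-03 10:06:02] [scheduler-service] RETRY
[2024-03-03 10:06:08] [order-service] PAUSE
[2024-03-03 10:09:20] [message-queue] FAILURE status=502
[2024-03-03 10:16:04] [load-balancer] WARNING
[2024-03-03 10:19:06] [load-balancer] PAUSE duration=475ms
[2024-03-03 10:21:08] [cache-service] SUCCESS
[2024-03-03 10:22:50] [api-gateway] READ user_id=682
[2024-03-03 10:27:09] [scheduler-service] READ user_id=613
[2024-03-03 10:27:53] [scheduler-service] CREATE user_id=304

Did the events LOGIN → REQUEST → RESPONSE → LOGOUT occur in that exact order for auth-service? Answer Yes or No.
Yes

To verify sequence order:

1. Find all events in sequence LOGIN → REQUEST → RESPONSE → LOGOUT for auth-service
2. Extract their timestamps
3. Check if timestamps are in ascending order
4. Result: Yes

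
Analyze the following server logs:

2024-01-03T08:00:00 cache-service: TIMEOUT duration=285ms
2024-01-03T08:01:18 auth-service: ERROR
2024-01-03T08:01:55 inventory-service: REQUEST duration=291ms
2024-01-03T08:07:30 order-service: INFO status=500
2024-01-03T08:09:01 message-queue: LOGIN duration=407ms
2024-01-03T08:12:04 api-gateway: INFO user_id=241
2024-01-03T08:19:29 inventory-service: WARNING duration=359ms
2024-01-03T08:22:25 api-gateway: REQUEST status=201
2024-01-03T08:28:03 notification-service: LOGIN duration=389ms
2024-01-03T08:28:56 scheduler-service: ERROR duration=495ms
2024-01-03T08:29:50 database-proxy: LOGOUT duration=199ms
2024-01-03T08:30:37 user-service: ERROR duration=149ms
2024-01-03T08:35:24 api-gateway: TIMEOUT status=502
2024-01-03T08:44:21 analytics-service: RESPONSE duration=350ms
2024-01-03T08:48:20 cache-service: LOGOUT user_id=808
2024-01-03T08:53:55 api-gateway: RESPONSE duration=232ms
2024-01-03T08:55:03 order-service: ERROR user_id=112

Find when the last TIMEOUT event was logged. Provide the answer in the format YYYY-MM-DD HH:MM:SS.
2024-01-03 08:35:24

To find the last event:

1. Filter for all TIMEOUT events
2. Sort by timestamp
3. Select the last one
4. Timestamp: 2024-01-03 08:35:24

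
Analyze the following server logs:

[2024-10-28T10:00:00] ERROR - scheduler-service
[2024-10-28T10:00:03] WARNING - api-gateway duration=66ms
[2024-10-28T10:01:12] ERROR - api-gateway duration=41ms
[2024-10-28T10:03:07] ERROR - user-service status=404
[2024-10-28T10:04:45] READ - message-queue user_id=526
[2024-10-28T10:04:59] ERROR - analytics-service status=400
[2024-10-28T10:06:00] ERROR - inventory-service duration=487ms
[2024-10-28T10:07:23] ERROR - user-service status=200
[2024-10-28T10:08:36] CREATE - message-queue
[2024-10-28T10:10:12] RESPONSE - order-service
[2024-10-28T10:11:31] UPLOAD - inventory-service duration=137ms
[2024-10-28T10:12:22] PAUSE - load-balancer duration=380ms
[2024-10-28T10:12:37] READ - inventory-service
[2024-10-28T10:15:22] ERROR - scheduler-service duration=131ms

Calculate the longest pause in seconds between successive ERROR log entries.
479

To find the longest gap:

1. Extract all ERROR events in chronological order
2. Calculate time differences between consecutive events
3. Find the maximum difference
4. Longest gap: 479 seconds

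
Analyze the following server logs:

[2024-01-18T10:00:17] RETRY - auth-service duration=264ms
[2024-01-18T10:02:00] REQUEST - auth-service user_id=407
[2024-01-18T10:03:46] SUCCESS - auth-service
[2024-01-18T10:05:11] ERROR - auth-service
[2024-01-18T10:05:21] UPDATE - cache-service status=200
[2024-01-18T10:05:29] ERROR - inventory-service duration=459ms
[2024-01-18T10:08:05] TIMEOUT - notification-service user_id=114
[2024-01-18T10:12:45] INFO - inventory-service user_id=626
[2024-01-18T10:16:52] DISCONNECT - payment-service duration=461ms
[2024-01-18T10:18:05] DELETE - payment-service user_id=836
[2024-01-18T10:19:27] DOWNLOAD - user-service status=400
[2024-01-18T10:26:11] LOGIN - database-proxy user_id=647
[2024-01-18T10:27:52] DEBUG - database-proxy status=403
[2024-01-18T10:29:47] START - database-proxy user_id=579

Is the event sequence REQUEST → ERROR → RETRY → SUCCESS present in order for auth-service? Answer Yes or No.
No

To verify sequence order:

1. Find all events in sequence REQUEST → ERROR → RETRY → SUCCESS for auth-service
2. Extract their timestamps
3. Check if timestamps are in ascending order
4. Result: No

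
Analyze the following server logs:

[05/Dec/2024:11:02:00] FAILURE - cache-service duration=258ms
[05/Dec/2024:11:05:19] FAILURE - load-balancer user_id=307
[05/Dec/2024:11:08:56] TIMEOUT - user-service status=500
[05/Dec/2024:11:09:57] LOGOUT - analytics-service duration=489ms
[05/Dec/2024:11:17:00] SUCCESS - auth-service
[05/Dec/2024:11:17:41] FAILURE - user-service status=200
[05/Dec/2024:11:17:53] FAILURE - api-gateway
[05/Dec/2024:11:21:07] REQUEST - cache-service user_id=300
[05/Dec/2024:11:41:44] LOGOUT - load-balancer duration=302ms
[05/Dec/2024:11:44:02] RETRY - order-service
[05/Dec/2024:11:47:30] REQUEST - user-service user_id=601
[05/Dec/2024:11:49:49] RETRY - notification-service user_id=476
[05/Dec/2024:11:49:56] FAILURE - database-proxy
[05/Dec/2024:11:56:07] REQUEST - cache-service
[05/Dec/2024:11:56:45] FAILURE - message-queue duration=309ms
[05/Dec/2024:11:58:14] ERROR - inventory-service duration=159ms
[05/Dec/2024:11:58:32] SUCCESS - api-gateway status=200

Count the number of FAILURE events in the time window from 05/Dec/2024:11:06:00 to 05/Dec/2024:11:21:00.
2

To count events in the time window:

1. Window boundaries: 05/Dec/2024:11:06:00 to 05/Dec/2024:11:21:00
2. Filter for FAILURE events within this window
3. Count matching events: 2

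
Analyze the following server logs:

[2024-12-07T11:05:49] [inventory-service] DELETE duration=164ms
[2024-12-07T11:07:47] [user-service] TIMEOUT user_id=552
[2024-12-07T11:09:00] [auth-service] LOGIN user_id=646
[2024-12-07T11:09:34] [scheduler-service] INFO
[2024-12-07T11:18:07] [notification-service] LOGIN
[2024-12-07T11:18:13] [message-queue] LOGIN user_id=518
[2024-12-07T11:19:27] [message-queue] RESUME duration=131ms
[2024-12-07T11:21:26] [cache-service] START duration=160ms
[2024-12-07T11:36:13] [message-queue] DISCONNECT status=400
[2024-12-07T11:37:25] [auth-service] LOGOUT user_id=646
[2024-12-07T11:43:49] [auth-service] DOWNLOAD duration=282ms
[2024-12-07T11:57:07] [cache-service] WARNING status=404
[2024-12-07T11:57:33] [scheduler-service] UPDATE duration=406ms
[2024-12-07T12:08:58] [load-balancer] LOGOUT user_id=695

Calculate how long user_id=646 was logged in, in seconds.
1705

To calculate session duration:

1. Find LOGIN event for user_id=646: 2024-12-07T11:09:00
2. Find LOGOUT event for user_id=646: 2024-12-07T11:37:25
3. Session duration: 2024-12-07T11:37:25 - 2024-12-07T11:09:00 = 1705 seconds (28 minutes)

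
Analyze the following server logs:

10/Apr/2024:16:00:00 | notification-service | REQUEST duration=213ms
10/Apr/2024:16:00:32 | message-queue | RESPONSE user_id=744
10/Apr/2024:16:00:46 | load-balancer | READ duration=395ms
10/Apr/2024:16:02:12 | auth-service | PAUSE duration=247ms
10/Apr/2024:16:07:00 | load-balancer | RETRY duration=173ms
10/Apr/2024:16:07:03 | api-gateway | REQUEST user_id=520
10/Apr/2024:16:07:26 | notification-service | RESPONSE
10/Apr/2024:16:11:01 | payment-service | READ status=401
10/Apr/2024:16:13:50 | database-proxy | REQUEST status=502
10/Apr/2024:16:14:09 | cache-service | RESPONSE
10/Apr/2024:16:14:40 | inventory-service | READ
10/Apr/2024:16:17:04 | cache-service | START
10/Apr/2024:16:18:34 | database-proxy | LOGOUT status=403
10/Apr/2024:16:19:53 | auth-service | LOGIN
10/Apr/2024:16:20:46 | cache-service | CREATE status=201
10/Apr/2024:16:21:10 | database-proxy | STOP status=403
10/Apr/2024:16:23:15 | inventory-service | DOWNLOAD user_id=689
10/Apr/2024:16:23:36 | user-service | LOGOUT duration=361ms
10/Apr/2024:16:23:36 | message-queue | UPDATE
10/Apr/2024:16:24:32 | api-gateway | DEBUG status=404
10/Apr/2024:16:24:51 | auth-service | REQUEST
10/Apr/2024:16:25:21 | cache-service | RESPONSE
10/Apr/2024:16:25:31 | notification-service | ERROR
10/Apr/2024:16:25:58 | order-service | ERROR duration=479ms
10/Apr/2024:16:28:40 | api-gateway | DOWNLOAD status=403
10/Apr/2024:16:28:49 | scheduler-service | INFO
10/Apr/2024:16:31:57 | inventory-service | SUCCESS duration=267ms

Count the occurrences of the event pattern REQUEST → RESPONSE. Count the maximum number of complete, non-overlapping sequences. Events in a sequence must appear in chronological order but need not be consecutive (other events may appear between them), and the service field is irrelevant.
4

To count sequences:

1. Look for pattern: REQUEST → RESPONSE
2. Greedily scan the log in chronological order, matching each sequence element in turn (ignoring service)
3. Each time the full pattern completes, increment the count and restart matching from the next event
4. Complete non-overlapping sequences found: 4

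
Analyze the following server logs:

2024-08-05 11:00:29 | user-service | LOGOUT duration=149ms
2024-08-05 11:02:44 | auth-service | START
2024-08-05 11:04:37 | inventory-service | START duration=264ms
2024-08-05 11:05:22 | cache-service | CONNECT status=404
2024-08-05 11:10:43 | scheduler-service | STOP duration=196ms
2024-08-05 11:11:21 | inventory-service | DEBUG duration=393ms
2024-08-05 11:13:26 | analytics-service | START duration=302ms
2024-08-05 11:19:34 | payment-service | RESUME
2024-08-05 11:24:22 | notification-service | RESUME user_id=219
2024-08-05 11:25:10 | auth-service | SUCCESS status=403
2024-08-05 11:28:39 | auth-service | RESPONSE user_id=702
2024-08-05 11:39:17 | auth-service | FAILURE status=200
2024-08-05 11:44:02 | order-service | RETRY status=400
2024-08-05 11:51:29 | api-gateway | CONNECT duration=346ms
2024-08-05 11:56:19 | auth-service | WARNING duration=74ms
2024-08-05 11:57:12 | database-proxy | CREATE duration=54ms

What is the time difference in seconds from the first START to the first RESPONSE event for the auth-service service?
1555

To find the time between events:

1. Locate the first START event for auth-service: 2024-08-05 11:02:44
2. Locate the first RESPONSE event for auth-service: 2024-08-05 11:28:39
3. Calculate the difference: 2024-08-05 11:28:39 - 2024-08-05 11:02:44 = 1555 seconds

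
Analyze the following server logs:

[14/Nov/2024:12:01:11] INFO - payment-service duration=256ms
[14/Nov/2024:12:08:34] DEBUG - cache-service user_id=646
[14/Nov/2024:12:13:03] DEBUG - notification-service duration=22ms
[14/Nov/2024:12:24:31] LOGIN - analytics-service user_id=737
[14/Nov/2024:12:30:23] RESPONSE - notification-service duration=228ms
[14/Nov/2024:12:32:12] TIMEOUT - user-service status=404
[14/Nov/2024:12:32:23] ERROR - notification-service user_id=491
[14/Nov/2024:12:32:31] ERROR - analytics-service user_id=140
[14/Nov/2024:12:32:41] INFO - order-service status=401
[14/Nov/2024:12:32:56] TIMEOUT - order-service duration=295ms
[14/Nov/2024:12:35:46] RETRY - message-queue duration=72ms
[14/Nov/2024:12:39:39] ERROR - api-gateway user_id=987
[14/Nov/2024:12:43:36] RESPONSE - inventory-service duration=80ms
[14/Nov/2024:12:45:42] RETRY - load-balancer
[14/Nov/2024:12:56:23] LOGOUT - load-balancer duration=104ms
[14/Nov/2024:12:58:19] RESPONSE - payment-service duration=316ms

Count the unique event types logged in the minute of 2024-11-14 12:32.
3

To count unique event types:

1. Filter events in the minute starting at 2024-11-14 12:32
2. Extract event types from matching entries
3. Count unique types: 3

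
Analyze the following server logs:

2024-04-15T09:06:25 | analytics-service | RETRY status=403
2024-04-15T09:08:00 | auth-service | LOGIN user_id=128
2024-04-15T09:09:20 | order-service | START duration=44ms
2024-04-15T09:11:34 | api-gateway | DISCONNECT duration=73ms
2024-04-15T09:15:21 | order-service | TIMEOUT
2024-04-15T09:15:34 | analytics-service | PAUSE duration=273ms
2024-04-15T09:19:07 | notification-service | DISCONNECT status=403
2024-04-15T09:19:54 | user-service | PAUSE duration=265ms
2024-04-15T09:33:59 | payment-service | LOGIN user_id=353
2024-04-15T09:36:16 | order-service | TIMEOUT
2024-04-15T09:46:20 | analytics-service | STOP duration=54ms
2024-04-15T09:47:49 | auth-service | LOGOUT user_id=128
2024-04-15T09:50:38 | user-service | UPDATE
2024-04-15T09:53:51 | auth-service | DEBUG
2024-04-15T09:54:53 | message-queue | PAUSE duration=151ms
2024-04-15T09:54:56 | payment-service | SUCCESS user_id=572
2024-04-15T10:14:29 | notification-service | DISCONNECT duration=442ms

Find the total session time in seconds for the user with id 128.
2389

To calculate session duration:

1. Find LOGIN event for user_id=128: 2024-04-15T09:08:00
2. Find LOGOUT event for user_id=128: 2024-04-15T09:47:49
3. Session duration: 2024-04-15T09:47:49 - 2024-04-15T09:08:00 = 2389 seconds (39 minutes)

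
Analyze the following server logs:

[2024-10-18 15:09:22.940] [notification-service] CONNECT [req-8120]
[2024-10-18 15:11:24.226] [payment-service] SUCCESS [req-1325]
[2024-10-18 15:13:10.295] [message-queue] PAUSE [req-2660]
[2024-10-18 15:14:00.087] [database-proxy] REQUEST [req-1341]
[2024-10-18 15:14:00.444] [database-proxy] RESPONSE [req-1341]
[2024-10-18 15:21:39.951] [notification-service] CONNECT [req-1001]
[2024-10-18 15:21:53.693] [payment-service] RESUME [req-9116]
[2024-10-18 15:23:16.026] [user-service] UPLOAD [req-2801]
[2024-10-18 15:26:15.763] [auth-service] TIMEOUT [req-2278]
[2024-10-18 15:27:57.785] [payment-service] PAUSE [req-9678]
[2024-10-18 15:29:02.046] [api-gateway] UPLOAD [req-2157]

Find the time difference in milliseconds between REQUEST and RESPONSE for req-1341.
357

To calculate latency:

1. Find REQUEST with id req-1341: 2024-10-18 15:14:00.087
2. Find RESPONSE with id req-1341: 2024-10-18 15:14:00.444
3. Latency: 2024-10-18 15:14:00.444 - 2024-10-18 15:14:00.087 = 357ms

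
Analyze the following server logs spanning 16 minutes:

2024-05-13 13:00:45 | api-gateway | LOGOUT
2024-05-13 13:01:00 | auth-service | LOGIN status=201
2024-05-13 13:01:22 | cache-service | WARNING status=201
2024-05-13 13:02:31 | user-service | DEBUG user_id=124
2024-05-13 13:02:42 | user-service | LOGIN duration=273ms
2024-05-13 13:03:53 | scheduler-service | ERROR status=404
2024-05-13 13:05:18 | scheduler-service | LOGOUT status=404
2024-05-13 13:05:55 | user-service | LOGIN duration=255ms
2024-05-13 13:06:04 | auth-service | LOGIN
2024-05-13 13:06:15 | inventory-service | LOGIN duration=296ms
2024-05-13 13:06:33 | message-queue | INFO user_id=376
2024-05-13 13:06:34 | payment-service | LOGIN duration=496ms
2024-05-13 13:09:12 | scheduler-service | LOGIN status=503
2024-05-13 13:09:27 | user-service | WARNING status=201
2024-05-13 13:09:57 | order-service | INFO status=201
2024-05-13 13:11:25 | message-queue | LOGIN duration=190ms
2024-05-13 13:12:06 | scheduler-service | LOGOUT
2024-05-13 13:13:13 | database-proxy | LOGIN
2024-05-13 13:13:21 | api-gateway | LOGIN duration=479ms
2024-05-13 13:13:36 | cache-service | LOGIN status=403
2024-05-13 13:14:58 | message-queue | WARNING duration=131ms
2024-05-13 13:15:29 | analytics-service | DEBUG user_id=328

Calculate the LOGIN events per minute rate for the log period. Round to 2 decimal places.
0.69

To calculate the rate:

1. Count total LOGIN events: 11
2. Total time period: 16 minutes
3. Rate = 11 / 16 = 0.69 events per minute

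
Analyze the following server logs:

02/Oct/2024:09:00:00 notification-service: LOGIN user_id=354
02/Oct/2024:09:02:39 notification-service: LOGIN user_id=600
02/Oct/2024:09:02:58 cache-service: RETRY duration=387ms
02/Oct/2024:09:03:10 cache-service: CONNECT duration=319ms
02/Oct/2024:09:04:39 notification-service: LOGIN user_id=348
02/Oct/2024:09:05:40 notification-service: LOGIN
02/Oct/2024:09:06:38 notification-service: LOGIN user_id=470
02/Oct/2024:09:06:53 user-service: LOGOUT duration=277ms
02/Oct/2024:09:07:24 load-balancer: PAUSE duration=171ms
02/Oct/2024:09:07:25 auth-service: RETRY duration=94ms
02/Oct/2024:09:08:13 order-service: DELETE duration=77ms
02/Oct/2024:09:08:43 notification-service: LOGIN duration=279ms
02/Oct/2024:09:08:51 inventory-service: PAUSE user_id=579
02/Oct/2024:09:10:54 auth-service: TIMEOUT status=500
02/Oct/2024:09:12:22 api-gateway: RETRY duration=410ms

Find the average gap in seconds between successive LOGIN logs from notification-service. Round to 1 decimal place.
104.6

To calculate average interval:

1. Find all LOGIN events for notification-service in order
2. Calculate time gaps between consecutive events
3. Compute mean of gaps: 523 / 5 = 104.6 seconds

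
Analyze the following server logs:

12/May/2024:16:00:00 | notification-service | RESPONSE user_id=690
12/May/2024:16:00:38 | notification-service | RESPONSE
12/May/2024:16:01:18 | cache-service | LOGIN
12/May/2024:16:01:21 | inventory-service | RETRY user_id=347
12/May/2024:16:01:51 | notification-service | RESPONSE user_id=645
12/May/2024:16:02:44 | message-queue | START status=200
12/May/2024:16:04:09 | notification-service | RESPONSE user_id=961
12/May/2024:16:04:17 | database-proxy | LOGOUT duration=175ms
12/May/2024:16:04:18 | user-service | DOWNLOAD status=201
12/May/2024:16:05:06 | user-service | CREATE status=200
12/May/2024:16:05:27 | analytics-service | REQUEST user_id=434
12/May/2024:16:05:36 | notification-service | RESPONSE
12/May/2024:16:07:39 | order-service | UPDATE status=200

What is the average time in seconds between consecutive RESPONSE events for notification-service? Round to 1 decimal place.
84.0

To calculate average interval:

1. Find all RESPONSE events for notification-service in order
2. Calculate time gaps between consecutive events
3. Compute mean of gaps: 336 / 4 = 84.0 seconds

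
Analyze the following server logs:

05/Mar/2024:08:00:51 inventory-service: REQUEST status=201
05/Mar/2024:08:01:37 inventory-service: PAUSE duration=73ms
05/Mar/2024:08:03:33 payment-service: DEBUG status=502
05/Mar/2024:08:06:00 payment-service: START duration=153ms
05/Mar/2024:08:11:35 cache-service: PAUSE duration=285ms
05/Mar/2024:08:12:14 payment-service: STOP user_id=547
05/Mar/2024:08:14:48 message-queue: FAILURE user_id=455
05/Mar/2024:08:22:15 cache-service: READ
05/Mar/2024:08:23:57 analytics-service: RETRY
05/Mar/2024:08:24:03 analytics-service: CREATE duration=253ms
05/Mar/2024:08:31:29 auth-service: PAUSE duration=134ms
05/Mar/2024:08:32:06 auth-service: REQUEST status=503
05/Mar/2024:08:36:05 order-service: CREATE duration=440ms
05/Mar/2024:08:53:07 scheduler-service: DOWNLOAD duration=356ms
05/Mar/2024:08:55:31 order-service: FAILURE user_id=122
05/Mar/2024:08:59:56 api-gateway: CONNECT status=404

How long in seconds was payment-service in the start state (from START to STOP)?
374

To calculate state duration:

1. Find START event for payment-service: 05/Mar/2024:08:06:00
2. Find STOP event for payment-service: 05/Mar/2024:08:12:14
3. Calculate duration: 05/Mar/2024:08:12:14 - 05/Mar/2024:08:06:00 = 374 seconds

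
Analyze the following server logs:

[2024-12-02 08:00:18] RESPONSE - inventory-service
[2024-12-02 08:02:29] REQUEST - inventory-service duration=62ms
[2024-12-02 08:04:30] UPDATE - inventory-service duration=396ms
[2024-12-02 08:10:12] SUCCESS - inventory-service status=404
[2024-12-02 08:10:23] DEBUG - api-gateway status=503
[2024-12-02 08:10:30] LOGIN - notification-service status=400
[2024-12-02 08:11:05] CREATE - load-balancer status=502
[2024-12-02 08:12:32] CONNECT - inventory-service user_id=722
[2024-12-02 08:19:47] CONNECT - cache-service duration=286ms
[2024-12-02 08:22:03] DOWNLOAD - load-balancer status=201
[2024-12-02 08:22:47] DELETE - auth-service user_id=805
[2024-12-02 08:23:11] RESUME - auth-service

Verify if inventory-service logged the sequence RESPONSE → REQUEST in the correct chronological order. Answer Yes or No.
Yes

To verify sequence order:

1. Find all events in sequence RESPONSE → REQUEST for inventory-service
2. Extract their timestamps
3. Check if timestamps are in ascending order
4. Result: Yes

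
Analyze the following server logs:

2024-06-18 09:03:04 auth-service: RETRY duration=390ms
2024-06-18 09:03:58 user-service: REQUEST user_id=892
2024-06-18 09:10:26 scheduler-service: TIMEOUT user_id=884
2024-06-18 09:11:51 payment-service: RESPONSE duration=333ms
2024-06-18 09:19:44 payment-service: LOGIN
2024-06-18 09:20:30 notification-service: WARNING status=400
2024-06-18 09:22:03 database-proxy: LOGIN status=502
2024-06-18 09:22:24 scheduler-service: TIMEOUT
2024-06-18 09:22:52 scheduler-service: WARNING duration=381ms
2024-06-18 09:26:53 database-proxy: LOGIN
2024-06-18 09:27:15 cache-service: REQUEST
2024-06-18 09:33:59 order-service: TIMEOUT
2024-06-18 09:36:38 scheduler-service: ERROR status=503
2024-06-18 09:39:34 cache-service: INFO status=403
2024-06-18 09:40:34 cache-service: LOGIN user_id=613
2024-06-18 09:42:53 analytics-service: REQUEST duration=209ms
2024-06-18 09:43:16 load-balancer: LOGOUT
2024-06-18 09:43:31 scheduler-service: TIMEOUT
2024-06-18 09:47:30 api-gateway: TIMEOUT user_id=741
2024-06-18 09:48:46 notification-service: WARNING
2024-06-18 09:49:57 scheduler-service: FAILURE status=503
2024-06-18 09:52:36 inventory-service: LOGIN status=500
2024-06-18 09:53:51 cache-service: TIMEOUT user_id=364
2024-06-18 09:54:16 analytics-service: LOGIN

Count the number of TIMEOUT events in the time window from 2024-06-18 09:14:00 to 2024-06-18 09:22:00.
0

To count events in the time window:

1. Window boundaries: 2024-06-18 09:14:00 to 2024-06-18 09:22:00
2. Filter for TIMEOUT events within this window
3. Count matching events: 0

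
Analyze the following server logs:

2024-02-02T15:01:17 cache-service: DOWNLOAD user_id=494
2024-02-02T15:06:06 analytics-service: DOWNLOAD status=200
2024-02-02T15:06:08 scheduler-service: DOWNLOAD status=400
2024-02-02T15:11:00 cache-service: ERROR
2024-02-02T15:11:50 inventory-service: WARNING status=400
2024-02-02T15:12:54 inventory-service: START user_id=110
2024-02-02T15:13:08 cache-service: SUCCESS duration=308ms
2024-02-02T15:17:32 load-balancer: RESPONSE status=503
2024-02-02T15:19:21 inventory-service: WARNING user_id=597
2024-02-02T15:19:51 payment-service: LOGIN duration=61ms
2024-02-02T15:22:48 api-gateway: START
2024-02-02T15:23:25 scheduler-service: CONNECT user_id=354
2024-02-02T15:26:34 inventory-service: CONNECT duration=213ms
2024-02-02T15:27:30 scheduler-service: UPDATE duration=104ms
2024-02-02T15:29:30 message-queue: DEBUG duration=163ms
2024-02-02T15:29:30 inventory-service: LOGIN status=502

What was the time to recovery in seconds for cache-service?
128

To calculate recovery time:

1. Find ERROR event for cache-service: 2024-02-02T15:11:00
2. Find next SUCCESS event for cache-service: 2024-02-02T15:13:08
3. Recovery time: 2024-02-02T15:13:08 - 2024-02-02T15:11:00 = 128 seconds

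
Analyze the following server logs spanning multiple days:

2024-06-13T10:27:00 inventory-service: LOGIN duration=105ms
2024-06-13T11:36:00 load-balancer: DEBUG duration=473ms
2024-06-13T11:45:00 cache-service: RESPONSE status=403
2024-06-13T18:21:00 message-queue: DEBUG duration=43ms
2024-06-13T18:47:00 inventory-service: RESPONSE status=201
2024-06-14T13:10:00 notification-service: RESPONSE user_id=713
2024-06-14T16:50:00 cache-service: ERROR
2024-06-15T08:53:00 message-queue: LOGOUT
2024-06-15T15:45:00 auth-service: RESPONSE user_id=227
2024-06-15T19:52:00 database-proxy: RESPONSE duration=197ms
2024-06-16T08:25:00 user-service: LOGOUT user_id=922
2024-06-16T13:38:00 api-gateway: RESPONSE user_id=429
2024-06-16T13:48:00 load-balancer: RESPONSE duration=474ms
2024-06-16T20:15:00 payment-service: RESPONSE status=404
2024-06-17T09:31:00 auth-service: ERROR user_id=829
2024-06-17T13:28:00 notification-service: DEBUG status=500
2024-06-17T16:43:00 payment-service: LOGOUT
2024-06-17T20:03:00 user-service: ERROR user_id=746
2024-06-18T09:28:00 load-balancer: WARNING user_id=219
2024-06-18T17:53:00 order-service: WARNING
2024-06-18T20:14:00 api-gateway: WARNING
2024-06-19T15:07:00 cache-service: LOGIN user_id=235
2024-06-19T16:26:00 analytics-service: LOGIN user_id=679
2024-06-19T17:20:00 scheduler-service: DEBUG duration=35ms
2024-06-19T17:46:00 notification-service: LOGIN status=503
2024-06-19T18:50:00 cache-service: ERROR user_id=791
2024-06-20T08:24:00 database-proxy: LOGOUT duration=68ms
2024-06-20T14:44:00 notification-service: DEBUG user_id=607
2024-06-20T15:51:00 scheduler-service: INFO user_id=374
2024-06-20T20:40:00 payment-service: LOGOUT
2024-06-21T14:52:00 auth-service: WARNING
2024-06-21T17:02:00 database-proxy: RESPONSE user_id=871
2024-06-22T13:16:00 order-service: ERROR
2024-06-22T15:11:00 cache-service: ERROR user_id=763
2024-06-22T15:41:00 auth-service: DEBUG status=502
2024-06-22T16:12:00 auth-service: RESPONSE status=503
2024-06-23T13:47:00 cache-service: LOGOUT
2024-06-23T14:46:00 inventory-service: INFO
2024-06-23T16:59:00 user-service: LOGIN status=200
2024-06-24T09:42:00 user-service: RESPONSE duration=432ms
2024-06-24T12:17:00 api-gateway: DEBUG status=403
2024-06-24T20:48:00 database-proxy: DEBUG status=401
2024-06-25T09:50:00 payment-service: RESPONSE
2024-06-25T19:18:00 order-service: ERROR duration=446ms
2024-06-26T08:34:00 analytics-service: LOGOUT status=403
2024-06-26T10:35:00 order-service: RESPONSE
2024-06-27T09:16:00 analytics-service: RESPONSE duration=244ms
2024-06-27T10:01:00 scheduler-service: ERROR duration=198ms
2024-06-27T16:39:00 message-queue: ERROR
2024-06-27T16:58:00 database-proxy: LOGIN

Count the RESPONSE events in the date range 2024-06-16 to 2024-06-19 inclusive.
3

To filter by date range:

1. Date range: 2024-06-16 through 2024-06-19, both dates inclusive
2. Filter for RESPONSE events whose date falls in this range
3. Count matching events: 3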